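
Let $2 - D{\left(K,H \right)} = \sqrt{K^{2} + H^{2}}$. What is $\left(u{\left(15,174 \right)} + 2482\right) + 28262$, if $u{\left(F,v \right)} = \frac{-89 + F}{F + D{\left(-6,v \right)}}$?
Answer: $\frac{923028370}{30023} + \frac{444 \sqrt{842}}{30023} \approx 30744.0$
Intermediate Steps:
$D{\left(K,H \right)} = 2 - \sqrt{H^{2} + K^{2}}$ ($D{\left(K,H \right)} = 2 - \sqrt{K^{2} + H^{2}} = 2 - \sqrt{H^{2} + K^{2}}$)
$u{\left(F,v \right)} = \frac{-89 + F}{2 + F - \sqrt{36 + v^{2}}}$ ($u{\left(F,v \right)} = \frac{-89 + F}{F - \left(-2 + \sqrt{v^{2} + \left(-6\right)^{2}}\right)} = \frac{-89 + F}{F - \left(-2 + \sqrt{v^{2} + 36}\right)} = \frac{-89 + F}{F - \left(-2 + \sqrt{36 + v^{2}}\right)} = \frac{-89 + F}{2 + F - \sqrt{36 + v^{2}}}$)
$\left(u{\left(15,174 \right)} + 2482\right) + 28262 = \left(\frac{-89 + 15}{2 + 15 - \sqrt{36 + 174^{2}}} + 2482\right) + 28262 = \left(\frac{1}{2 + 15 - \sqrt{36 + 30276}} \left(-74\right) + 2482\right) + 28262 = \left(\frac{1}{2 + 15 - \sqrt{30312}} \left(-74\right) + 2482\right) + 28262 = \left(\frac{1}{2 + 15 - 6 \sqrt{842}} \left(-74\right) + 2482\right) + 28262 = \left(\frac{1}{17 - 6 \sqrt{842}} \left(-74\right) + 2482\right) + 28262 = \left(- \frac{74}{17 - 6 \sqrt{842}} + 2482\right) + 28262 = \left(2482 - \frac{74}{17 - 6 \sqrt{842}}\right) + 28262 = 30744 - \frac{74}{17 - 6 \sqrt{842}}$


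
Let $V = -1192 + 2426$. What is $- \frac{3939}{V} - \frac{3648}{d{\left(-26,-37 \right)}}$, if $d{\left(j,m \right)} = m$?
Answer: $\frac{4355889}{45658} \approx 95.403$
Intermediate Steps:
$V = 1234$
$- \frac{3939}{V} - \frac{3648}{d{\left(-26,-37 \right)}} = - \frac{3939}{1234} - \frac{3648}{-37} = \left(-3939\right) \frac{1}{1234} - - \frac{3648}{37} = - \frac{3939}{1234} + \frac{3648}{37} = \frac{4355889}{45658}$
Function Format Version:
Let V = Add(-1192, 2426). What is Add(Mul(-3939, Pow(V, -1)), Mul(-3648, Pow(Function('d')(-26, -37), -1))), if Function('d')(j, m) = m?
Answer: Rational(4355889, 45658) ≈ 95.403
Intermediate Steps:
V = 1234
Add(Mul(-3939, Pow(V, -1)), Mul(-3648, Pow(Function('d')(-26, -37), -1))) = Add(Mul(-3939, Pow(1234, -1)), Mul(-3648, Pow(-37, -1))) = Add(Mul(-3939, Rational(1, 1234)), Mul(-3648, Rational(-1, 37))) = Add(Rational(-3939, 1234), Rational(3648, 37)) = Rational(4355889, 45658)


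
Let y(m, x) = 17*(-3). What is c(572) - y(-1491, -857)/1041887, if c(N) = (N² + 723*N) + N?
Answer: 772363335795/1041887 ≈ 7.4131e+5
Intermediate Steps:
y(m, x) = -51
c(N) = N² + 724*N
c(572) - y(-1491, -857)/1041887 = 572*(724 + 572) - (-51)/1041887 = 572*1296 - (-51)/1041887 = 741312 - 1*(-51/1041887) = 741312 + 51/1041887 = 772363335795/1041887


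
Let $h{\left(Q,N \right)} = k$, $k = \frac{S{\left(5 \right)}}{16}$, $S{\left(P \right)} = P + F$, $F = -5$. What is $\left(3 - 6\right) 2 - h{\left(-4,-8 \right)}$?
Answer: $-6$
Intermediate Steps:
$S{\left(P \right)} = -5 + P$ ($S{\left(P \right)} = P - 5 = -5 + P$)
$k = 0$ ($k = \frac{-5 + 5}{16} = 0 \cdot \frac{1}{16} = 0$)
$h{\left(Q,N \right)} = 0$
$\left(3 - 6\right) 2 - h{\left(-4,-8 \right)} = \left(3 - 6\right) 2 - 0 = \left(-3\right) 2 + 0 = -6 + 0 = -6$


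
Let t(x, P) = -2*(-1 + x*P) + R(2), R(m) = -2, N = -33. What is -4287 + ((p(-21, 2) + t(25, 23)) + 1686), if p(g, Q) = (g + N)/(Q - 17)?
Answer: -18737/5 ≈ -3747.4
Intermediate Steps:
p(g, Q) = (-33 + g)/(-17 + Q) (p(g, Q) = (g - 33)/(Q - 17) = (-33 + g)/(-17 + Q))
t(x, P) = -2*P*x (t(x, P) = -2*(-1 + x*P) - 2 = -2*(-1 + P*x) - 2 = (2 - 2*P*x) - 2 = -2*P*x)
-4287 + ((p(-21, 2) + t(25, 23)) + 1686) = -4287 + (((-33 - 21)/(-17 + 2) - 2*23*25) + 1686) = -4287 + ((-54/(-15) - 1150) + 1686) = -4287 + ((-1/15*(-54) - 1150) + 1686) = -4287 + ((18/5 - 1150) + 1686) = -4287 + (-5732/5 + 1686) = -4287 + 2698/5 = -18737/5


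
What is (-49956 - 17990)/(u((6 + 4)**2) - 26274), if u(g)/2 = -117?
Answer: 33973/13254 ≈ 2.5632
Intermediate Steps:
u(g) = -234 (u(g) = 2*(-117) = -234)
(-49956 - 17990)/(u((6 + 4)**2) - 26274) = (-49956 - 17990)/(-234 - 26274) = -67946/(-26508) = -67946*(-1/26508) = 33973/13254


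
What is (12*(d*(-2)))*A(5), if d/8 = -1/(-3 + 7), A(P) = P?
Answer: 240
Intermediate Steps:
d = -2 (d = 8*(-1/(-3 + 7)) = 8*(-1/4) = -2)
(12*(d*(-2)))*A(5) = (12*(-2*(-2)))*5 = (12*4)*5 = 48*5 = 240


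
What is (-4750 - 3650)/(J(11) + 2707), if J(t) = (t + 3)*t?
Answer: -8400/2861 ≈ -2.9360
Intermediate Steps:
J(t) = t*(3 + t) (J(t) = (3 + t)*t = t*(3 + t))
(-4750 - 3650)/(J(11) + 2707) = (-4750 - 3650)/(11*(3 + 11) + 2707) = -8400/(11*14 + 2707) = -8400/(154 + 2707) = -8400/2861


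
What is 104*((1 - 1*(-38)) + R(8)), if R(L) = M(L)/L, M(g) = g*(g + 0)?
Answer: 4888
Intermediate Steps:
M(g) = g**2 (M(g) = g*g = g**2)
R(L) = L (R(L) = L**2/L = L)
104*((1 - 1*(-38)) + R(8)) = 104*((1 - 1*(-38)) + 8) = 104*((1 + 38) + 8) = 104*(39 + 8) = 104*47 = 4888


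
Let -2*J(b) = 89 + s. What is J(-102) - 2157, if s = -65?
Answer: -2169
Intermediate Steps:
J(b) = -12 (J(b) = -(89 - 65)/2 = -½*24 = -12)
J(-102) - 2157 = -12 - 2157 = -2169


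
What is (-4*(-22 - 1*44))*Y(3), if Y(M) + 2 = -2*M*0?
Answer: -528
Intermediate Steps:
Y(M) = -2 (Y(M) = -2 - 2*M*0 = -2 + 0 = -2)
(-4*(-22 - 1*44))*Y(3) = -4*(-22 - 1*44)*(-2) = -4*(-22 - 44)*(-2) = -4*(-66)*(-2) = 264*(-2) = -528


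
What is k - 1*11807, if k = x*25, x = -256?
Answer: -18207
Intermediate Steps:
k = -6400 (k = -256*25 = -6400)
k - 1*11807 = -6400 - 1*11807 = -6400 - 11807 = -18207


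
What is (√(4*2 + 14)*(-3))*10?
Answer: -30*√22 ≈ -140.71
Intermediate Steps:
(√(4*2 + 14)*(-3))*10 = (√(8 + 14)*(-3))*10 = (√22*(-3))*10 = -3*√22*10 = -30*√22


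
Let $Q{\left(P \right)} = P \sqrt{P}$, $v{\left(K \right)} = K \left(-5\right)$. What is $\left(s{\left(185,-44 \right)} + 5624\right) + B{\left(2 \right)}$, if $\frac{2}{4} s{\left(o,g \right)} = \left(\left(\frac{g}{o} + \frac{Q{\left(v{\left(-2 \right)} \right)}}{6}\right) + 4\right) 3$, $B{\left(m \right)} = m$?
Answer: $\frac{1044986}{185} + 10 \sqrt{10} \approx 5680.2$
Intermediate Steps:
$v{\left(K \right)} = - 5 K$
$Q{\left(P \right)} = P^{\frac{3}{2}}$
$s{\left(o,g \right)} = 24 + 10 \sqrt{10} + \frac{6 g}{o}$ ($s{\left(o,g \right)} = 2 \left(\left(\frac{g}{o} + \frac{\left(\left(-5\right) \left(-2\right)\right)^{\frac{3}{2}}}{6}\right) + 4\right) 3 = 2 \left(\left(\frac{g}{o} + 10^{\frac{3}{2}} \cdot \frac{1}{6}\right) + 4\right) 3 = 2 \left(\left(\frac{g}{o} + 10 \sqrt{10} \cdot \frac{1}{6}\right) + 4\right) 3 = 2 \left(\left(\frac{g}{o} + \frac{5 \sqrt{10}}{3}\right) + 4\right) 3 = 2 \left(\left(\frac{5 \sqrt{10}}{3} + \frac{g}{o}\right) + 4\right) 3 = 2 \left(4 + \frac{5 \sqrt{10}}{3} + \frac{g}{o}\right) 3 = 2 \left(12 + 5 \sqrt{10} + \frac{3 g}{o}\right) = 24 + 10 \sqrt{10} + \frac{6 g}{o}$)
$\left(s{\left(185,-44 \right)} + 5624\right) + B{\left(2 \right)} = \left(\left(24 + 10 \sqrt{10} + 6 \left(-44\right) \frac{1}{185}\right) + 5624\right) + 2 = \left(\left(24 + 10 \sqrt{10} - \frac{264}{185}\right) + 5624\right) + 2 = \left(\left(\frac{4176}{185} + 10 \sqrt{10}\right) + 5624\right) + 2 = \left(\frac{1044616}{185} + 10 \sqrt{10}\right) + 2 = \frac{1044986}{185} + 10 \sqrt{10}$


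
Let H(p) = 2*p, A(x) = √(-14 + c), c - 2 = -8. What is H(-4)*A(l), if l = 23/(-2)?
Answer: -16*I*√5 ≈ -35.777*I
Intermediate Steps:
c = -6 (c = 2 - 8 = -6)
l = -23/2 (l = 23*(-½) = -23/2 ≈ -11.500)
A(x) = 2*I*√5 (A(x) = √(-14 - 6) = √(-20) = 2*I*√5)
H(-4)*A(l) = (2*(-4))*(2*I*√5) = -16*I*√5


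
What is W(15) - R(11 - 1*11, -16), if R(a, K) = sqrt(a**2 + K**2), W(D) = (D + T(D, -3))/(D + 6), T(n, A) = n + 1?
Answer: -305/21 ≈ -14.524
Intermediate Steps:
T(n, A) = 1 + n
W(D) = (1 + 2*D)/(6 + D) (W(D) = (D + (1 + D))/(D + 6) = (1 + 2*D)/(6 + D))
R(a, K) = sqrt(K**2 + a**2)
W(15) - R(11 - 1*11, -16) = (1 + 2*15)/(6 + 15) - sqrt((-16)**2 + (11 - 1*11)**2) = (1 + 30)/21 - sqrt(256 + (11 - 11)**2) = (1/21)*31 - sqrt(256 + 0**2) = 31/21 - sqrt(256 + 0) = 31/21 - sqrt(256) = 31/21 - 1*16 = 31/21 - 16 = -305/21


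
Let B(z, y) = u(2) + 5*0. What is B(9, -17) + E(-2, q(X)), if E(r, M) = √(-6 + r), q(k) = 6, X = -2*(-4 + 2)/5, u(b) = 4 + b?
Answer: 6 + 2*I*√2 ≈ 6.0 + 2.8284*I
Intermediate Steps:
X = ⅘ (X = -2*(-2)*(⅕) = 4*(⅕) = ⅘ ≈ 0.80000)
B(z, y) = 6 (B(z, y) = (4 + 2) + 5*0 = 6 + 0 = 6)
B(9, -17) + E(-2, q(X)) = 6 + √(-6 - 2) = 6 + √(-8) = 6 + 2*I*√2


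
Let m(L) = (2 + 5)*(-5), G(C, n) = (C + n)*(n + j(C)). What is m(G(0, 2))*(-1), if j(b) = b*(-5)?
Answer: 35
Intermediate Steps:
j(b) = -5*b
G(C, n) = (C + n)*(n - 5*C)
m(L) = -35 (m(L) = 7*(-5) = -35)
m(G(0, 2))*(-1) = -35*(-1) = 35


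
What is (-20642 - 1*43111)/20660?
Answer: -63753/20660 ≈ -3.0858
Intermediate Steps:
(-20642 - 1*43111)/20660 = (-20642 - 43111)*(1/20660) = -63753*1/20660 = -63753/20660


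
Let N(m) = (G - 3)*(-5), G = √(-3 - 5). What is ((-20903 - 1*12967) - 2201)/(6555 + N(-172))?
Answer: -23698647/4316510 - 36071*I*√2/4316510 ≈ -5.4902 - 0.011818*I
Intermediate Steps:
G = 2*I*√2 (G = √(-8) = 2*I*√2 ≈ 2.8284*I)
N(m) = 15 - 10*I*√2 (N(m) = (2*I*√2 - 3)*(-5) = (-3 + 2*I*√2)*(-5) = 15 - 10*I*√2)
((-20903 - 1*12967) - 2201)/(6555 + N(-172)) = ((-20903 - 1*12967) - 2201)/(6555 + (15 - 10*I*√2)) = ((-20903 - 12967) - 2201)/(6570 - 10*I*√2) = (-33870 - 2201)/(6570 - 10*I*√2) = -36071/(6570 - 10*I*√2)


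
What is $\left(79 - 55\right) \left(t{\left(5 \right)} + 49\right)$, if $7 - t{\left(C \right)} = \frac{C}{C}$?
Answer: $1320$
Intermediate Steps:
$t{\left(C \right)} = 6$ ($t{\left(C \right)} = 7 - \frac{C}{C} = 7 - 1 = 6$)
$\left(79 - 55\right) \left(t{\left(5 \right)} + 49\right) = \left(79 - 55\right) \left(6 + 49\right) = 24 \cdot 55 = 1320$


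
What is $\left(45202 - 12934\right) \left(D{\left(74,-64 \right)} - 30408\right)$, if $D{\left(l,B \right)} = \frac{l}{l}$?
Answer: $-981173076$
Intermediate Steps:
$D{\left(l,B \right)} = 1$
$\left(45202 - 12934\right) \left(D{\left(74,-64 \right)} - 30408\right) = \left(45202 - 12934\right) \left(1 - 30408\right) = 32268 \left(-30407\right) = -981173076$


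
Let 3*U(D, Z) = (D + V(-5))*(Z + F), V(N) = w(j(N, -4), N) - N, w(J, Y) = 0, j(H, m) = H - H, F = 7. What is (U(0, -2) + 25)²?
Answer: 10000/9 ≈ 1111.1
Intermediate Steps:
j(H, m) = 0
V(N) = -N (V(N) = 0 - N = -N)
U(D, Z) = (5 + D)*(7 + Z)/3 (U(D, Z) = ((D - 1*(-5))*(Z + 7))/3 = ((D + 5)*(7 + Z))/3 = ((5 + D)*(7 + Z))/3 = (5 + D)*(7 + Z)/3)
(U(0, -2) + 25)² = ((35/3 + (5/3)*(-2) + (7/3)*0 + (⅓)*0*(-2)) + 25)² = ((35/3 - 10/3 + 0 + 0) + 25)² = (25/3 + 25)² = (100/3)² = 10000/9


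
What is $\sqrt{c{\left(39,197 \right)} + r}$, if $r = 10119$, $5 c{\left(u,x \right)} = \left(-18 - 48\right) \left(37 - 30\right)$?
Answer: $\frac{\sqrt{250665}}{5} \approx 100.13$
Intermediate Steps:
$c{\left(u,x \right)} = - \frac{462}{5}$ ($c{\left(u,x \right)} = \frac{\left(-18 - 48\right) \left(37 - 30\right)}{5} = \frac{\left(-66\right) 7}{5} = \frac{1}{5} \left(-462\right) = - \frac{462}{5}$)
$\sqrt{c{\left(39,197 \right)} + r} = \sqrt{- \frac{462}{5} + 10119} = \sqrt{\frac{50133}{5}} = \frac{\sqrt{250665}}{5}$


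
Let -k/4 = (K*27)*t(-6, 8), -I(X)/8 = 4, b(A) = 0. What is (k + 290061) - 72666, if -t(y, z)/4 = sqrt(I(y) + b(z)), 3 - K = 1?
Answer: 217395 + 3456*I*sqrt(2) ≈ 2.174e+5 + 4887.5*I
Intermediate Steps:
K = 2 (K = 3 - 1*1 = 3 - 1 = 2)
I(X) = -32 (I(X) = -8*4 = -32)
t(y, z) = -16*I*sqrt(2) (t(y, z) = -4*sqrt(-32 + 0) = -16*I*sqrt(2))
k = 3456*I*sqrt(2) (k = -4*2*27*(-16*I*sqrt(2)) = -216*(-16*I*sqrt(2)) = -(-3456)*I*sqrt(2) = 3456*I*sqrt(2) ≈ 4887.5*I)
(k + 290061) - 72666 = (3456*I*sqrt(2) + 290061) - 72666 = (290061 + 3456*I*sqrt(2)) - 72666 = 217395 + 3456*I*sqrt(2)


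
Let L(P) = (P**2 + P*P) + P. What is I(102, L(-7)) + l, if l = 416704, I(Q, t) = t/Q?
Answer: 42503899/102 ≈ 4.1671e+5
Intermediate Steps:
L(P) = P + 2*P**2 (L(P) = (P**2 + P**2) + P = 2*P**2 + P = P + 2*P**2)
I(102, L(-7)) + l = -7*(1 + 2*(-7))/102 + 416704 = -7*(1 - 14)*(1/102) + 416704 = -7*(-13)*(1/102) + 416704 = 91*(1/102) + 416704 = 91/102 + 416704 = 42503899/102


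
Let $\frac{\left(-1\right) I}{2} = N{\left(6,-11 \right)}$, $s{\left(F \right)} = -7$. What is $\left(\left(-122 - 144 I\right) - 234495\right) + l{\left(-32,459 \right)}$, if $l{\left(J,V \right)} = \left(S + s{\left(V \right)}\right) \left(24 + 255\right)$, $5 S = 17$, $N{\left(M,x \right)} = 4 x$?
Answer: $- \frac{1241467}{5} \approx -2.4829 \cdot 10^{5}$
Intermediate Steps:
$S = \frac{17}{5}$ ($S = \frac{1}{5} \cdot 17 = \frac{17}{5} \approx 3.4$)
$I = 88$ ($I = - 2 \cdot 4 \left(-11\right) = \left(-2\right) \left(-44\right) = 88$)
$l{\left(J,V \right)} = - \frac{5022}{5}$ ($l{\left(J,V \right)} = \left(\frac{17}{5} - 7\right) \left(24 + 255\right) = \left(- \frac{18}{5}\right) 279 = - \frac{5022}{5}$)
$\left(\left(-122 - 144 I\right) - 234495\right) + l{\left(-32,459 \right)} = \left(\left(-122 - 12672\right) - 234495\right) - \frac{5022}{5} = \left(-12794 - 234495\right) - \frac{5022}{5} = -247289 - \frac{5022}{5} = - \frac{1241467}{5}$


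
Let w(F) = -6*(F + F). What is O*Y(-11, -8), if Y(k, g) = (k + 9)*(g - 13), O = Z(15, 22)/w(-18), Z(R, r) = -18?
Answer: -7/2 ≈ -3.5000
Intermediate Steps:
w(F) = -12*F
O = -1/12 (O = -18/((-12*(-18))) = -18/216 = -18*1/216 = -1/12 ≈ -0.083333)
Y(k, g) = (-13 + g)*(9 + k) (Y(k, g) = (9 + k)*(-13 + g) = (-13 + g)*(9 + k))
O*Y(-11, -8) = -(-117 - 13*(-11) + 9*(-8) - 8*(-11))/12 = -(-117 + 143 - 72 + 88)/12 = -1/12*42 = -7/2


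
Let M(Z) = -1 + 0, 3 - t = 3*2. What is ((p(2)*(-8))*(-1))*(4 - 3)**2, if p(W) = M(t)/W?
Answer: -4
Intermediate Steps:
t = -3 (t = 3 - 3*2 = 3 - 1*6 = 3 - 6 = -3)
M(Z) = -1
p(W) = -1/W
((p(2)*(-8))*(-1))*(4 - 3)**2 = ((-1/2*(-8))*(-1))*(4 - 3)**2 = ((-1*1/2*(-8))*(-1))*1**2 = (-1/2*(-8)*(-1))*1 = (4*(-1))*1 = -4*1 = -4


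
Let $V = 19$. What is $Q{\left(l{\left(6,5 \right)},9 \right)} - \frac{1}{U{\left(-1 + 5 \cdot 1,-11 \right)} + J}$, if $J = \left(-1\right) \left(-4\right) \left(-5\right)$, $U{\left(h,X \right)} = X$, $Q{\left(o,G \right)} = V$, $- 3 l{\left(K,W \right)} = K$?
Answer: $\frac{590}{31} \approx 19.032$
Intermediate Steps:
$l{\left(K,W \right)} = - \frac{K}{3}$
$Q{\left(o,G \right)} = 19$
$J = -20$ ($J = 4 \left(-5\right) = -20$)
$Q{\left(l{\left(6,5 \right)},9 \right)} - \frac{1}{U{\left(-1 + 5 \cdot 1,-11 \right)} + J} = 19 - \frac{1}{-11 - 20} = 19 - \frac{1}{-31} = 19 - - \frac{1}{31} = 19 + \frac{1}{31} = \frac{590}{31}$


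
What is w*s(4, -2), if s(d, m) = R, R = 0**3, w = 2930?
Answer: 0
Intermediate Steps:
R = 0
s(d, m) = 0
w*s(4, -2) = 2930*0 = 0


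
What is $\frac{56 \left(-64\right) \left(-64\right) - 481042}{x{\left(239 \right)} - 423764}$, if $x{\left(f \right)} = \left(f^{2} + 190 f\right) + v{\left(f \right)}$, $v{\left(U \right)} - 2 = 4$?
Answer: $\frac{251666}{321227} \approx 0.78345$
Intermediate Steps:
$v{\left(U \right)} = 6$ ($v{\left(U \right)} = 2 + 4 = 6$)
$x{\left(f \right)} = 6 + f^{2} + 190 f$ ($x{\left(f \right)} = \left(f^{2} + 190 f\right) + 6 = 6 + f^{2} + 190 f$)
$\frac{56 \left(-64\right) \left(-64\right) - 481042}{x{\left(239 \right)} - 423764} = \frac{56 \left(-64\right) \left(-64\right) - 481042}{\left(6 + 239^{2} + 190 \cdot 239\right) - 423764} = \frac{\left(-3584\right) \left(-64\right) - 481042}{\left(6 + 57121 + 45410\right) - 423764} = \frac{229376 - 481042}{102537 - 423764} = - \frac{251666}{-321227} = \left(-251666\right) \left(- \frac{1}{321227}\right) = \frac{251666}{321227}$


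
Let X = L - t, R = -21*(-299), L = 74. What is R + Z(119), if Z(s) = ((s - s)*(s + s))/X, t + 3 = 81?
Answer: 6279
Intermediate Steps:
t = 78 (t = -3 + 81 = 78)
R = 6279
X = -4 (X = 74 - 1*78 = 74 - 78 = -4)
Z(s) = 0 (Z(s) = ((s - s)*(s + s))/(-4) = (0*(2*s))*(-¼) = 0*(-¼) = 0)
R + Z(119) = 6279 + 0 = 6279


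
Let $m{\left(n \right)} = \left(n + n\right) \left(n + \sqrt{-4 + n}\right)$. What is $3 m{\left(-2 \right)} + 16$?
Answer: $40 - 12 i \sqrt{6} \approx 40.0 - 29.394 i$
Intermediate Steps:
$m{\left(n \right)} = 2 n \left(n + \sqrt{-4 + n}\right)$
$3 m{\left(-2 \right)} + 16 = 3 \cdot 2 \left(-2\right) \left(-2 + \sqrt{-4 - 2}\right) + 16 = 3 \cdot 2 \left(-2\right) \left(-2 + \sqrt{-6}\right) + 16 = 3 \cdot 2 \left(-2\right) \left(-2 + i \sqrt{6}\right) + 16 = 3 \left(8 - 4 i \sqrt{6}\right) + 16 = \left(24 - 12 i \sqrt{6}\right) + 16 = 40 - 12 i \sqrt{6}$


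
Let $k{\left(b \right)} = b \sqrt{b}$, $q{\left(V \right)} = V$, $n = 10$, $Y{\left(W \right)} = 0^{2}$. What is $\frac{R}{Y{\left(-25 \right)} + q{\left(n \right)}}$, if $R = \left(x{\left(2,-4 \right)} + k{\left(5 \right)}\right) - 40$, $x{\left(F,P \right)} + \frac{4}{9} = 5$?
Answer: $- \frac{319}{90} + \frac{\sqrt{5}}{2} \approx -2.4264$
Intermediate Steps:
$Y{\left(W \right)} = 0$
$x{\left(F,P \right)} = \frac{41}{9}$ ($x{\left(F,P \right)} = - \frac{4}{9} + 5 = \frac{41}{9}$)
$k{\left(b \right)} = b^{\frac{3}{2}}$
$R = - \frac{319}{9} + 5 \sqrt{5}$ ($R = \left(\frac{41}{9} + 5^{\frac{3}{2}}\right) - 40 = \left(\frac{41}{9} + 5 \sqrt{5}\right) - 40 = - \frac{319}{9} + 5 \sqrt{5} \approx -24.264$)
$\frac{R}{Y{\left(-25 \right)} + q{\left(n \right)}} = \frac{- \frac{319}{9} + 5 \sqrt{5}}{0 + 10} = \frac{- \frac{319}{9} + 5 \sqrt{5}}{10} = \left(- \frac{319}{9} + 5 \sqrt{5}\right) \frac{1}{10} = - \frac{319}{90} + \frac{\sqrt{5}}{2}$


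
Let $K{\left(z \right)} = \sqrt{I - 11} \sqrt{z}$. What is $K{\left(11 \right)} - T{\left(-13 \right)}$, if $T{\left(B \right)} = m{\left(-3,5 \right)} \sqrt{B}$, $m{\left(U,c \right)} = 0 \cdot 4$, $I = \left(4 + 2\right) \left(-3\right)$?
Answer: $i \sqrt{319} \approx 17.861 i$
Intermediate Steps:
$I = -18$ ($I = 6 \left(-3\right) = -18$)
$m{\left(U,c \right)} = 0$
$T{\left(B \right)} = 0$ ($T{\left(B \right)} = 0 \sqrt{B} = 0$)
$K{\left(z \right)} = i \sqrt{29} \sqrt{z}$ ($K{\left(z \right)} = \sqrt{-18 - 11} \sqrt{z} = \sqrt{-29} \sqrt{z} = i \sqrt{29} \sqrt{z}$)
$K{\left(11 \right)} - T{\left(-13 \right)} = i \sqrt{29} \sqrt{11} - 0 = i \sqrt{319} + 0 = i \sqrt{319}$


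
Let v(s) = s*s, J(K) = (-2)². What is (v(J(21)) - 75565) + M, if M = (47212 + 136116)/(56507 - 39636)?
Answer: -1274403851/16871 ≈ -75538.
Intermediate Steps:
J(K) = 4
M = 183328/16871 ≈ 10.866
v(s) = s²
(v(J(21)) - 75565) + M = (4² - 75565) + 183328/16871 = (16 - 75565) + 183328/16871 = -75549 + 183328/16871 = -1274403851/16871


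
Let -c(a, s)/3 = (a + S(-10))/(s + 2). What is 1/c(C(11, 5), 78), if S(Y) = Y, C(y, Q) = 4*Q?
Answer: -8/3 ≈ -2.6667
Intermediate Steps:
c(a, s) = -3*(-10 + a)/(2 + s) (c(a, s) = -3*(a - 10)/(s + 2) = -3*(-10 + a)/(2 + s))
1/c(C(11, 5), 78) = 1/(3*(10 - 4*5)/(2 + 78)) = 1/(3*(10 - 1*20)/80) = 1/(3*(1/80)*(10 - 20)) = 1/(3*(1/80)*(-10)) = 1/(-3/8) = -8/3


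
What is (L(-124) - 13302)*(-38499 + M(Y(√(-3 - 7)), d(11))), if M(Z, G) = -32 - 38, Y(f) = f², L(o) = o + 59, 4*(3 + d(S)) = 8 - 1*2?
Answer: 515551823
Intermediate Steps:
d(S) = -3/2 (d(S) = -3 + (8 - 1*2)/4 = -3 + (8 - 2)/4 = -3 + (¼)*6 = -3 + 3/2 = -3/2)
L(o) = 59 + o
M(Z, G) = -70
(L(-124) - 13302)*(-38499 + M(Y(√(-3 - 7)), d(11))) = ((59 - 124) - 13302)*(-38499 - 70) = (-65 - 13302)*(-38569) = -13367*(-38569) = 515551823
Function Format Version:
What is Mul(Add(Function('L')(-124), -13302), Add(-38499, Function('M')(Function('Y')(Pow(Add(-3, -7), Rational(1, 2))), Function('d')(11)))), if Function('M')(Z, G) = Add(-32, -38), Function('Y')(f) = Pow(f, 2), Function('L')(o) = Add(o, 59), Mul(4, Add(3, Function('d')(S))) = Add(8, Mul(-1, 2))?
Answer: 515551823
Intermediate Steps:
Function('d')(S) = Rational(-3, 2) (Function('d')(S) = Add(-3, Mul(Rational(1, 4), Add(8, Mul(-1, 2)))) = Add(-3, Mul(Rational(1, 4), Add(8, -2))) = Add(-3, Mul(Rational(1, 4), 6)) = Add(-3, Rational(3, 2)) = Rational(-3, 2))
Function('L')(o) = Add(59, o)
Function('M')(Z, G) = -70
Mul(Add(Function('L')(-124), -13302), Add(-38499, Function('M')(Function('Y')(Pow(Add(-3, -7), Rational(1, 2))), Function('d')(11)))) = Mul(Add(Add(59, -124), -13302), Add(-38499, -70)) = Mul(Add(-65, -13302), -38569) = Mul(-13367, -38569) = 515551823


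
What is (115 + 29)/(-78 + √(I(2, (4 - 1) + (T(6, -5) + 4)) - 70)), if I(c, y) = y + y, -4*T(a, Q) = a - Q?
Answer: -7488/4097 - 48*I*√246/4097 ≈ -1.8277 - 0.18376*I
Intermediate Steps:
T(a, Q) = -a/4 + Q/4 (T(a, Q) = -(a - Q)/4 = -a/4 + Q/4)
I(c, y) = 2*y
(115 + 29)/(-78 + √(I(2, (4 - 1) + (T(6, -5) + 4)) - 70)) = (115 + 29)/(-78 + √(2*((4 - 1) + ((-¼*6 + (¼)*(-5)) + 4)) - 70)) = 144/(-78 + √(2*(3 + ((-3/2 - 5/4) + 4)) - 70)) = 144/(-78 + √(2*(3 + (-11/4 + 4)) - 70)) = 144/(-78 + √(2*(3 + 5/4) - 70)) = 144/(-78 + √(2*(17/4) - 70)) = 144/(-78 + √(17/2 - 70)) = 144/(-78 + √(-123/2)) = 144/(-78 + I*√246/2)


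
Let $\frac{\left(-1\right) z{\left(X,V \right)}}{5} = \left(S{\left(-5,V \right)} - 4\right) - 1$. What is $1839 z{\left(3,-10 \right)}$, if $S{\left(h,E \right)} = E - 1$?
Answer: $147120$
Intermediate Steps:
$S{\left(h,E \right)} = -1 + E$ ($S{\left(h,E \right)} = E - 1 = -1 + E$)
$z{\left(X,V \right)} = 30 - 5 V$ ($z{\left(X,V \right)} = - 5 \left(\left(\left(-1 + V\right) - 4\right) - 1\right) = - 5 \left(\left(-5 + V\right) - 1\right) = - 5 \left(-6 + V\right) = 30 - 5 V$)
$1839 z{\left(3,-10 \right)} = 1839 \left(30 - -50\right) = 1839 \left(30 + 50\right) = 1839 \cdot 80 = 147120$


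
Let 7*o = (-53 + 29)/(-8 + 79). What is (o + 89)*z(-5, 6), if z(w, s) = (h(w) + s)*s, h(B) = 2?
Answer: 2122032/497 ≈ 4269.7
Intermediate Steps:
o = -24/497 (o = ((-53 + 29)/(-8 + 79))/7 = (-24/71)/7 = (-24*1/71)/7 = (⅐)*(-24/71) = -24/497 ≈ -0.048290)
z(w, s) = s*(2 + s) (z(w, s) = (2 + s)*s = s*(2 + s))
(o + 89)*z(-5, 6) = (-24/497 + 89)*(6*(2 + 6)) = 44209*(6*8)/497 = (44209/497)*48 = 2122032/497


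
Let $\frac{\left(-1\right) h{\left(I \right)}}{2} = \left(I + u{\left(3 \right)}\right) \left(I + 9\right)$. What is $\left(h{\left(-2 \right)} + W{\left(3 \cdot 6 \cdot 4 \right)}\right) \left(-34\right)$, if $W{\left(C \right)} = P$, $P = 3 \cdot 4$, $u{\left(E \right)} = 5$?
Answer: $1020$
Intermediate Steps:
$h{\left(I \right)} = - 2 \left(5 + I\right) \left(9 + I\right)$ ($h{\left(I \right)} = - 2 \left(I + 5\right) \left(I + 9\right) = - 2 \left(5 + I\right) \left(9 + I\right)$)
$P = 12$
$W{\left(C \right)} = 12$
$\left(h{\left(-2 \right)} + W{\left(3 \cdot 6 \cdot 4 \right)}\right) \left(-34\right) = \left(\left(-90 - -56 - 2 \left(-2\right)^{2}\right) + 12\right) \left(-34\right) = \left(\left(-90 + 56 - 8\right) + 12\right) \left(-34\right) = \left(-42 + 12\right) \left(-34\right) = \left(-30\right) \left(-34\right) = 1020$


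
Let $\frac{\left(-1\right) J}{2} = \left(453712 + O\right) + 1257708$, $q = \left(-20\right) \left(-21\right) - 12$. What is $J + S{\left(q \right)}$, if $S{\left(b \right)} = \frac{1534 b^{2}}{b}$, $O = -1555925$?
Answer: $314882$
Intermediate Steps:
$q = 408$ ($q = 420 - 12 = 408$)
$S{\left(b \right)} = 1534 b$
$J = -310990$ ($J = - 2 \left(\left(453712 - 1555925\right) + 1257708\right) = - 2 \left(-1102213 + 1257708\right) = \left(-2\right) 155495 = -310990$)
$J + S{\left(q \right)} = -310990 + 1534 \cdot 408 = -310990 + 625872 = 314882$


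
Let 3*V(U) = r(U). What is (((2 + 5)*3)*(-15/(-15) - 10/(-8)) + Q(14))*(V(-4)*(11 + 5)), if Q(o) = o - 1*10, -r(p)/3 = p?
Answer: 3280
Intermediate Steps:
r(p) = -3*p
Q(o) = -10 + o (Q(o) = o - 10 = -10 + o)
V(U) = -U (V(U) = (-3*U)/3 = -U)
(((2 + 5)*3)*(-15/(-15) - 10/(-8)) + Q(14))*(V(-4)*(11 + 5)) = (((2 + 5)*3)*(-15/(-15) - 10/(-8)) + (-10 + 14))*((-1*(-4))*(11 + 5)) = ((7*3)*(-15*(-1/15) - 10*(-⅛)) + 4)*(4*16) = (21*(1 + 5/4) + 4)*64 = (21*(9/4) + 4)*64 = (189/4 + 4)*64 = (205/4)*64 = 3280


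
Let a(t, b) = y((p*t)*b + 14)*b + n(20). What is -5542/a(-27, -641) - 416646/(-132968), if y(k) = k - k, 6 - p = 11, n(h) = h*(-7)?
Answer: 99404887/2326940 ≈ 42.719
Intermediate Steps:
n(h) = -7*h
p = -5 (p = 6 - 1*11 = 6 - 11 = -5)
y(k) = 0
a(t, b) = -140 (a(t, b) = 0*b - 7*20 = 0 - 140 = -140)
-5542/a(-27, -641) - 416646/(-132968) = -5542/(-140) - 416646/(-132968) = -5542*(-1/140) - 416646*(-1/132968) = 2771/70 + 208323/66484 = 99404887/2326940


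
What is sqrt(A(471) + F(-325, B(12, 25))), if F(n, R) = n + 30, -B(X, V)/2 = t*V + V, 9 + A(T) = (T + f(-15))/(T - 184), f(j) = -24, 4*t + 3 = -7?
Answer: I*sqrt(24911887)/287 ≈ 17.391*I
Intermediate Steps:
t = -5/2 (t = -3/4 + (1/4)*(-7) = -3/4 - 7/4 = -5/2 ≈ -2.5000)
A(T) = -9 + (-24 + T)/(-184 + T) (A(T) = -9 + (T - 24)/(T - 184) = -9 + (-24 + T)/(-184 + T))
B(X, V) = 3*V (B(X, V) = -2*(-5*V/2 + V) = -(-3)*V = 3*V)
F(n, R) = 30 + n
sqrt(A(471) + F(-325, B(12, 25))) = sqrt(8*(204 - 1*471)/(-184 + 471) + (30 - 325)) = sqrt(8*(204 - 471)/287 - 295) = sqrt(8*(1/287)*(-267) - 295) = sqrt(-2136/287 - 295) = sqrt(-86801/287) = I*sqrt(24911887)/287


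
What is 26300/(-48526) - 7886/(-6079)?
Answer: 111399168/147494777 ≈ 0.75528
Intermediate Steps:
26300/(-48526) - 7886/(-6079) = 26300*(-1/48526) - 7886*(-1/6079) = -13150/24263 + 7886/6079 = 111399168/147494777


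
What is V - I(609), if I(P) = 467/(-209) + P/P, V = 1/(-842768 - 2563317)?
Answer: 878769721/711871765 ≈ 1.2344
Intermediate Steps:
V = -1/3406085 (V = 1/(-3406085) = -1/3406085 ≈ -2.9359e-7)
I(P) = -258/209 (I(P) = 467*(-1/209) + 1 = -467/209 + 1 = -258/209)
V - I(609) = -1/3406085 - 1*(-258/209) = -1/3406085 + 258/209 = 878769721/711871765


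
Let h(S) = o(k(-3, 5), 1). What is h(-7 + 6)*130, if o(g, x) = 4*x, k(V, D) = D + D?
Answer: 520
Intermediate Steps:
k(V, D) = 2*D
h(S) = 4 (h(S) = 4*1 = 4)
h(-7 + 6)*130 = 4*130 = 520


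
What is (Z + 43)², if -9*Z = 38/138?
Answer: 712035856/385641 ≈ 1846.4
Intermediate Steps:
Z = -19/621 (Z = -38/(9*138) = -⅑*19/69 = -19/621 ≈ -0.030596)
(Z + 43)² = (-19/621 + 43)² = (26684/621)² = 712035856/385641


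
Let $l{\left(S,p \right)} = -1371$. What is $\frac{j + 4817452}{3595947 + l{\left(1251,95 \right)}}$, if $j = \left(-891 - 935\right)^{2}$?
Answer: $\frac{509483}{224661} \approx 2.2678$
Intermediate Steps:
$j = 3334276$ ($j = \left(-1826\right)^{2} = 3334276$)
$\frac{j + 4817452}{3595947 + l{\left(1251,95 \right)}} = \frac{3334276 + 4817452}{3595947 - 1371} = \frac{8151728}{3594576} = 8151728 \cdot \frac{1}{3594576} = \frac{509483}{224661}$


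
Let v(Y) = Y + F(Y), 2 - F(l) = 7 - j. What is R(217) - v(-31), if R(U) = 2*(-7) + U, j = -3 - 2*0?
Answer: 242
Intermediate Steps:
j = -3 (j = -3 + 0 = -3)
F(l) = -8 (F(l) = 2 - (7 - 1*(-3)) = 2 - (7 + 3) = 2 - 1*10 = 2 - 10 = -8)
R(U) = -14 + U
v(Y) = -8 + Y (v(Y) = Y - 8 = -8 + Y)
R(217) - v(-31) = (-14 + 217) - (-8 - 31) = 203 - 1*(-39) = 203 + 39 = 242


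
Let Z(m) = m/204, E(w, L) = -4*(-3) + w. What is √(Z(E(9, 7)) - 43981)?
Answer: I*√50841917/34 ≈ 209.72*I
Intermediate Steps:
E(w, L) = 12 + w
Z(m) = m/204 (Z(m) = m*(1/204) = m/204)
√(Z(E(9, 7)) - 43981) = √((12 + 9)/204 - 43981) = √((1/204)*21 - 43981) = √(7/68 - 43981) = √(-2990701/68) = I*√50841917/34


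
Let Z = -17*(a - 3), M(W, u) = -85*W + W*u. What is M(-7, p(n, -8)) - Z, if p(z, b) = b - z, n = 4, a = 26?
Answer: 1070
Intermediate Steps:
Z = -391 (Z = -17*(26 - 3) = -17*23 = -391)
M(-7, p(n, -8)) - Z = -7*(-85 + (-8 - 1*4)) - 1*(-391) = -7*(-85 + (-8 - 4)) + 391 = -7*(-85 - 12) + 391 = -7*(-97) + 391 = 679 + 391 = 1070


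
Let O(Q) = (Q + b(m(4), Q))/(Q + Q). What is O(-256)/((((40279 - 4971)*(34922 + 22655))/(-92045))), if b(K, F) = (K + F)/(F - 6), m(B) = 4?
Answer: -118277825/5244330570752 ≈ -2.2553e-5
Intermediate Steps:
b(K, F) = (F + K)/(-6 + F)
O(Q) = (Q + (4 + Q)/(-6 + Q))/(2*Q) (O(Q) = (Q + (Q + 4)/(-6 + Q))/(Q + Q) = (Q + (4 + Q)/(-6 + Q))/((2*Q)) = (Q + (4 + Q)/(-6 + Q))*(1/(2*Q)) = (Q + (4 + Q)/(-6 + Q))/(2*Q))
O(-256)/((((40279 - 4971)*(34922 + 22655))/(-92045))) = ((1/2)*(4 - 256 - 256*(-6 - 256))/(-256*(-6 - 256)))/((((40279 - 4971)*(34922 + 22655))/(-92045))) = ((1/2)*(-1/256)*(4 - 256 - 256*(-262))/(-262))/(((35308*57577)*(-1/92045))) = ((1/2)*(-1/256)*(-1/262)*(4 - 256 + 67072))/((2032928716*(-1/92045))) = ((1/2)*(-1/256)*(-1/262)*66820)/(-2032928716/92045) = (16705/33536)*(-92045/2032928716) = -118277825/5244330570752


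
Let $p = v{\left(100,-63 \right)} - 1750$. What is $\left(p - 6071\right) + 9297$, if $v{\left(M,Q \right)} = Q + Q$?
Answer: $1350$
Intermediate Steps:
$v{\left(M,Q \right)} = 2 Q$
$p = -1876$ ($p = 2 \left(-63\right) - 1750 = -126 - 1750 = -1876$)
$\left(p - 6071\right) + 9297 = \left(-1876 - 6071\right) + 9297 = -7947 + 9297 = 1350$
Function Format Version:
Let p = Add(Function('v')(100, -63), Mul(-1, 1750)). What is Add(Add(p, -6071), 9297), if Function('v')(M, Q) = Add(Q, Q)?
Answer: 1350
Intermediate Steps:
Function('v')(M, Q) = Mul(2, Q)
p = -1876 (p = Add(Mul(2, -63), Mul(-1, 1750)) = Add(-126, -1750) = -1876)
Add(Add(p, -6071), 9297) = Add(Add(-1876, -6071), 9297) = Add(-7947, 9297) = 1350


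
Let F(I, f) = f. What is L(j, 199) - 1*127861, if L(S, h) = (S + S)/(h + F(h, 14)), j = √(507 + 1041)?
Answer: -127861 + 4*√43/71 ≈ -1.2786e+5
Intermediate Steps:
j = 6*√43 (j = √1548 = 6*√43 ≈ 39.345)
L(S, h) = 2*S/(14 + h) (L(S, h) = (S + S)/(h + 14) = (2*S)/(14 + h) = 2*S/(14 + h))
L(j, 199) - 1*127861 = 2*(6*√43)/(14 + 199) - 1*127861 = 2*(6*√43)/213 - 127861 = 2*(6*√43)*(1/213) - 127861 = 4*√43/71 - 127861 = -127861 + 4*√43/71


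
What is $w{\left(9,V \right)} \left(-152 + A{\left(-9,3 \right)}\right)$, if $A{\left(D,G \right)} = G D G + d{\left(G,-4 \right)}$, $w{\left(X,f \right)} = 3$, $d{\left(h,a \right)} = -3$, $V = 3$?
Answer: $-708$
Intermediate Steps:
$A{\left(D,G \right)} = -3 + D G^{2}$ ($A{\left(D,G \right)} = G D G - 3 = D G G - 3 = D G^{2} - 3 = -3 + D G^{2}$)
$w{\left(9,V \right)} \left(-152 + A{\left(-9,3 \right)}\right) = 3 \left(-152 - \left(3 + 9 \cdot 3^{2}\right)\right) = 3 \left(-152 - 84\right) = 3 \left(-236\right) = -708$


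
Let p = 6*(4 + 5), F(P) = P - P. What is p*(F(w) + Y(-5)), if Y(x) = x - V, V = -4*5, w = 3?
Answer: 810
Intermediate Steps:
F(P) = 0
p = 54 (p = 6*9 = 54)
V = -20
Y(x) = 20 + x (Y(x) = x - 1*(-20) = x + 20 = 20 + x)
p*(F(w) + Y(-5)) = 54*(0 + (20 - 5)) = 54*(0 + 15) = 54*15 = 810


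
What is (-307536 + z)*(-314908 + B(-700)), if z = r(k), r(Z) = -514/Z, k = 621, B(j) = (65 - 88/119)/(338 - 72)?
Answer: 135979253694619175/1404081 ≈ 9.6846e+10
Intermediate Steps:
B(j) = 7647/31654 (B(j) = (65 - 88*1/119)/266 = (65 - 88/119)*(1/266) = (7647/119)*(1/266) = 7647/31654)
z = -514/621 ≈ -0.82770
(-307536 + z)*(-314908 + B(-700)) = (-307536 - 514/621)*(-314908 + 7647/31654) = -190980370/621*(-9968090185/31654) = 135979253694619175/1404081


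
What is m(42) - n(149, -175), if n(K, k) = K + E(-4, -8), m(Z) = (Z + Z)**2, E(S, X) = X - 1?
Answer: 6916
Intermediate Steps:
E(S, X) = -1 + X
m(Z) = 4*Z**2 (m(Z) = (2*Z)**2 = 4*Z**2)
n(K, k) = -9 + K (n(K, k) = K + (-1 - 8) = K - 9 = -9 + K)
m(42) - n(149, -175) = 4*42**2 - (-9 + 149) = 4*1764 - 1*140 = 7056 - 140 = 6916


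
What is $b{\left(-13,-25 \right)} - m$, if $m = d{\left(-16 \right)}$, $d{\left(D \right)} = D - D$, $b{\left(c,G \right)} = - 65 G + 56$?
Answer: $1681$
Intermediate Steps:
$b{\left(c,G \right)} = 56 - 65 G$
$d{\left(D \right)} = 0$
$m = 0$
$b{\left(-13,-25 \right)} - m = \left(56 - -1625\right) - 0 = \left(56 + 1625\right) + 0 = 1681 + 0 = 1681$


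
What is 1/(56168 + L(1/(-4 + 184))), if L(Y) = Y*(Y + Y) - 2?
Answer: 16200/909889201 ≈ 1.7804e-5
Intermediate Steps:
L(Y) = -2 + 2*Y² (L(Y) = Y*(2*Y) - 2 = 2*Y² - 2 = -2 + 2*Y²)
1/(56168 + L(1/(-4 + 184))) = 1/(56168 + (-2 + 2*(1/(-4 + 184))²)) = 1/(56168 + (-2 + 2*(1/180)²)) = 1/(56168 + (-2 + 2*(1/32400))) = 1/(56168 + (-2 + 1/16200)) = 1/(56168 - 32399/16200) = 1/(909889201/16200) = 16200/909889201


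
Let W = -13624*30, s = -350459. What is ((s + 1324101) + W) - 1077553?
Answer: -512631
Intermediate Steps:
W = -408720
((s + 1324101) + W) - 1077553 = ((-350459 + 1324101) - 408720) - 1077553 = (973642 - 408720) - 1077553 = 564922 - 1077553 = -512631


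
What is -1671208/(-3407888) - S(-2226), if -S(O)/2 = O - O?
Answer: 18991/38726 ≈ 0.49039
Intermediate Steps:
S(O) = 0 (S(O) = -2*(O - O) = -2*0 = 0)
-1671208/(-3407888) - S(-2226) = -1671208/(-3407888) - 1*0 = -1671208*(-1/3407888) + 0 = 18991/38726 + 0 = 18991/38726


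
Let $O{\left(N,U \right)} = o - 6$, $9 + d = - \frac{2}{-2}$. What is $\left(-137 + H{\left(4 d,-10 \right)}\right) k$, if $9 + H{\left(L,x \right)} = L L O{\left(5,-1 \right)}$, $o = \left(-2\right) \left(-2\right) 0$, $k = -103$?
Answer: $647870$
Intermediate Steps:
$o = 0$ ($o = 4 \cdot 0 = 0$)
$d = -8$ ($d = -9 - \frac{2}{-2} = -9 - -1 = -9 + 1 = -8$)
$O{\left(N,U \right)} = -6$ ($O{\left(N,U \right)} = 0 - 6 = -6$)
$H{\left(L,x \right)} = -9 - 6 L^{2}$ ($H{\left(L,x \right)} = -9 + L L \left(-6\right) = -9 + L^{2} \left(-6\right) = -9 - 6 L^{2}$)
$\left(-137 + H{\left(4 d,-10 \right)}\right) k = \left(-137 - \left(9 + 6 \left(4 \left(-8\right)\right)^{2}\right)\right) \left(-103\right) = \left(-137 - \left(9 + 6 \left(-32\right)^{2}\right)\right) \left(-103\right) = \left(-137 - 6153\right) \left(-103\right) = \left(-6290\right) \left(-103\right) = 647870$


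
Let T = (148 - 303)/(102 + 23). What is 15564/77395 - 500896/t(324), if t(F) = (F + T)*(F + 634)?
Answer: -424429920236/299135622145 ≈ -1.4189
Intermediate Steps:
T = -31/25 (T = -155/125 = -155*1/125 = -31/25 ≈ -1.2400)
t(F) = (634 + F)*(-31/25 + F) (t(F) = (F - 31/25)*(F + 634) = (-31/25 + F)*(634 + F) = (634 + F)*(-31/25 + F))
15564/77395 - 500896/t(324) = 15564/77395 - 500896/(-19654/25 + 324² + (15819/25)*324) = 15564*(1/77395) - 500896/(-19654/25 + 104976 + 5125356/25) = 15564/77395 - 500896/7730102/25 = 15564/77395 - 500896*25/7730102 = 15564/77395 - 6261200/3865051 = -424429920236/299135622145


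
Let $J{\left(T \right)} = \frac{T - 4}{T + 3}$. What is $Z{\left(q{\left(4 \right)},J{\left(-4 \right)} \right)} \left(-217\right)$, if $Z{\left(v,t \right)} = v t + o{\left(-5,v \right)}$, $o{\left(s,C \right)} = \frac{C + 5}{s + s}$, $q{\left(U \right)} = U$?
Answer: $- \frac{67487}{10} \approx -6748.7$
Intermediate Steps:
$o{\left(s,C \right)} = \frac{5 + C}{2 s}$
$J{\left(T \right)} = \frac{-4 + T}{3 + T}$
$Z{\left(v,t \right)} = - \frac{1}{2} - \frac{v}{10} + t v$ ($Z{\left(v,t \right)} = v t + \frac{5 + v}{2 \left(-5\right)} = t v + \frac{1}{2} \left(- \frac{1}{5}\right) \left(5 + v\right) = t v - \left(\frac{1}{2} + \frac{v}{10}\right) = - \frac{1}{2} - \frac{v}{10} + t v$)
$Z{\left(q{\left(4 \right)},J{\left(-4 \right)} \right)} \left(-217\right) = \left(- \frac{1}{2} - \frac{2}{5} + \frac{-4 - 4}{3 - 4} \cdot 4\right) \left(-217\right) = \left(- \frac{1}{2} - \frac{2}{5} + \frac{1}{-1} \left(-8\right) 4\right) \left(-217\right) = \left(- \frac{1}{2} - \frac{2}{5} + \left(-1\right) \left(-8\right) 4\right) \left(-217\right) = \left(- \frac{1}{2} - \frac{2}{5} + 8 \cdot 4\right) \left(-217\right) = \left(- \frac{1}{2} - \frac{2}{5} + 32\right) \left(-217\right) = \frac{311}{10} \left(-217\right) = - \frac{67487}{10}$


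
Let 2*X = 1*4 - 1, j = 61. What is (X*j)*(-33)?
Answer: -6039/2 ≈ -3019.5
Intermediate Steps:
X = 3/2 (X = (1*4 - 1)/2 = (4 - 1)/2 = (1/2)*3 = 3/2 ≈ 1.5000)
(X*j)*(-33) = ((3/2)*61)*(-33) = (183/2)*(-33) = -6039/2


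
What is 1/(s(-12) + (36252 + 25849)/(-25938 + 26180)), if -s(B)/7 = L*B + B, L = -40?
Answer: -242/730691 ≈ -0.00033119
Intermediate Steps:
s(B) = 273*B (s(B) = -7*(-40*B + B) = -(-273)*B = 273*B)
1/(s(-12) + (36252 + 25849)/(-25938 + 26180)) = 1/(273*(-12) + (36252 + 25849)/(-25938 + 26180)) = 1/(-3276 + 62101/242) = 1/(-730691/242) = -242/730691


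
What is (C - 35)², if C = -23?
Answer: 3364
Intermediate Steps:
(C - 35)² = (-23 - 35)² = (-58)² = 3364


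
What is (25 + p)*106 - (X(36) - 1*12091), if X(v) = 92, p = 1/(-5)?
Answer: 73139/5 ≈ 14628.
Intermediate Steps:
p = -⅕ ≈ -0.20000
(25 + p)*106 - (X(36) - 1*12091) = (25 - ⅕)*106 - (92 - 1*12091) = (124/5)*106 - (92 - 12091) = 13144/5 - 1*(-11999) = 13144/5 + 11999 = 73139/5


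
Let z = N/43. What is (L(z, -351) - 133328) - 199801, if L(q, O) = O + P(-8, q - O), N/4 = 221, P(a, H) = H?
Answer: -14323663/43 ≈ -3.3311e+5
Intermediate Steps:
N = 884 (N = 4*221 = 884)
z = 884/43 ≈ 20.558
L(q, O) = q (L(q, O) = O + (q - O) = q)
(L(z, -351) - 133328) - 199801 = (884/43 - 133328) - 199801 = -5732220/43 - 199801 = -14323663/43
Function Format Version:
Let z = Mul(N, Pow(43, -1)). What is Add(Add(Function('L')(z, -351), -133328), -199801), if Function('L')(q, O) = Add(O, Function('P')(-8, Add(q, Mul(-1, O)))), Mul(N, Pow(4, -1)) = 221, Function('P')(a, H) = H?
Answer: Rational(-14323663, 43) ≈ -3.3311e+5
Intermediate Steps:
N = 884 (N = Mul(4, 221) = 884)
z = Rational(884, 43) (z = Mul(884, Pow(43, -1)) = Mul(884, Rational(1, 43)) = Rational(884, 43) ≈ 20.558)
Function('L')(q, O) = q (Function('L')(q, O) = Add(O, Add(q, Mul(-1, O))) = q)
Add(Add(Function('L')(z, -351), -133328), -199801) = Add(Add(Rational(884, 43), -133328), -199801) = Add(Rational(-5732220, 43), -199801) = Rational(-14323663, 43)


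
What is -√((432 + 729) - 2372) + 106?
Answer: 106 - I*√1211 ≈ 106.0 - 34.799*I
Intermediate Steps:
-√((432 + 729) - 2372) + 106 = -√(1161 - 2372) + 106 = -√(-1211) + 106 = -I*√1211 + 106 = 106 - I*√1211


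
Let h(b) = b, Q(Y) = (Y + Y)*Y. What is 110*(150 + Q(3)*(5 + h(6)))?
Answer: 38280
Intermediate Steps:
Q(Y) = 2*Y² (Q(Y) = (2*Y)*Y = 2*Y²)
110*(150 + Q(3)*(5 + h(6))) = 110*(150 + (2*3²)*(5 + 6)) = 110*(150 + (2*9)*11) = 110*(150 + 18*11) = 110*(150 + 198) = 110*348 = 38280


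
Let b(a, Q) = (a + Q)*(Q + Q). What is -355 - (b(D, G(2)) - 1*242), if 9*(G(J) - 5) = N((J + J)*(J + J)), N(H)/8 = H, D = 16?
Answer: -118835/81 ≈ -1467.1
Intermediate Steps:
N(H) = 8*H
G(J) = 5 + 32*J²/9 (G(J) = 5 + (8*((J + J)*(J + J)))/9 = 5 + (8*((2*J)*(2*J)))/9 = 5 + (8*(4*J²))/9 = 5 + (32*J²)/9 = 5 + 32*J²/9)
b(a, Q) = 2*Q*(Q + a) (b(a, Q) = (Q + a)*(2*Q) = 2*Q*(Q + a))
-355 - (b(D, G(2)) - 1*242) = -355 - (2*(5 + (32/9)*2²)*((5 + (32/9)*2²) + 16) - 1*242) = -355 - (2*(5 + (32/9)*4)*((5 + (32/9)*4) + 16) - 242) = -355 - (2*(5 + 128/9)*((5 + 128/9) + 16) - 242) = -355 - (2*(173/9)*(173/9 + 16) - 242) = -355 - (2*(173/9)*(317/9) - 242) = -355 - (109682/81 - 242) = -355 - 1*90080/81 = -355 - 90080/81 = -118835/81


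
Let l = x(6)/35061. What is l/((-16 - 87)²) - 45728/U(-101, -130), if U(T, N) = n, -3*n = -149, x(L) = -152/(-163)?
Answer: -8317442638069160/9033844712763 ≈ -920.70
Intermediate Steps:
x(L) = 152/163 (x(L) = -152*(-1/163) = 152/163)
n = 149/3 (n = -⅓*(-149) = 149/3 ≈ 49.667)
U(T, N) = 149/3
l = 152/5714943 (l = (152/163)/35061 = (152/163)*(1/35061) = 152/5714943 ≈ 2.6597e-5)
l/((-16 - 87)²) - 45728/U(-101, -130) = 152/(5714943*((-16 - 87)²)) - 45728/149/3 = 152/(5714943*((-103)²)) - 45728*3/149 = (152/5714943)/10609 - 137184/149 = (152/5714943)*(1/10609) - 137184/149 = 152/60629830287 - 137184/149 = -8317442638069160/9033844712763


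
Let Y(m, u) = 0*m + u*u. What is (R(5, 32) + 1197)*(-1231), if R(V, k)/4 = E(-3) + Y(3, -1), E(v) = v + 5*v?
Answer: -1389799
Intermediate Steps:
E(v) = 6*v
Y(m, u) = u² (Y(m, u) = 0 + u² = u²)
R(V, k) = -68 (R(V, k) = 4*(6*(-3) + (-1)²) = 4*(-18 + 1) = 4*(-17) = -68)
(R(5, 32) + 1197)*(-1231) = (-68 + 1197)*(-1231) = 1129*(-1231) = -1389799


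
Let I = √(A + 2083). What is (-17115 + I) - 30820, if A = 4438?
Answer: -47935 + √6521 ≈ -47854.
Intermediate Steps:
I = √6521 (I = √(4438 + 2083) = √6521 ≈ 80.753)
(-17115 + I) - 30820 = (-17115 + √6521) - 30820 = -47935 + √6521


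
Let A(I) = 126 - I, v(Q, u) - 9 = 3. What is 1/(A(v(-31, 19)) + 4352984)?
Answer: 1/4353098 ≈ 2.2972e-7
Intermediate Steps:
v(Q, u) = 12 (v(Q, u) = 9 + 3 = 12)
1/(A(v(-31, 19)) + 4352984) = 1/((126 - 1*12) + 4352984) = 1/((126 - 12) + 4352984) = 1/(114 + 4352984) = 1/4353098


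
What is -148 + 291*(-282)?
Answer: -82210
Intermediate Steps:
-148 + 291*(-282) = -148 - 82062 = -82210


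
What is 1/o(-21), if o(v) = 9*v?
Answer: -1/189 ≈ -0.0052910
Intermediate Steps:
1/o(-21) = 1/(9*(-21)) = 1/(-189) = -1/189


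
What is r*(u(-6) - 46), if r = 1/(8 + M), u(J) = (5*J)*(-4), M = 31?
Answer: 74/39 ≈ 1.8974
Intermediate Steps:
u(J) = -20*J
r = 1/39 (r = 1/(8 + 31) = 1/39 ≈ 0.025641)
r*(u(-6) - 46) = (-20*(-6) - 46)/39 = (120 - 46)/39 = (1/39)*74 = 74/39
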